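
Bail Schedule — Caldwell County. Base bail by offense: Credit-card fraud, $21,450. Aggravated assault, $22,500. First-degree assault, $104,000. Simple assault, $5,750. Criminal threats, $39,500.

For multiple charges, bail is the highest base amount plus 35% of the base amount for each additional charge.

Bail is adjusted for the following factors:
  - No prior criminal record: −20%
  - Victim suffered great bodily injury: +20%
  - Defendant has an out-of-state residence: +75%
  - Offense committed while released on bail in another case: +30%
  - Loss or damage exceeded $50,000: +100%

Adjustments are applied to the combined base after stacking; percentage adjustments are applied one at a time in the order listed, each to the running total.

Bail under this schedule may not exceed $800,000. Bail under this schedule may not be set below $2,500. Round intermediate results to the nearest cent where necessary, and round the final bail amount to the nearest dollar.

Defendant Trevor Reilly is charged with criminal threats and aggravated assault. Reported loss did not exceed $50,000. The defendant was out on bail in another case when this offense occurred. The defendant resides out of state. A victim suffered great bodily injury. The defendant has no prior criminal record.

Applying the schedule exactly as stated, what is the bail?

$103,467

Base amounts from the schedule: criminal threats $39,500; aggravated assault $22,500.
Stacking rule: highest base plus 35% of each additional charge. Highest is criminal threats at $39,500. Additional: $22,500 × 35% = $7,875. Combined base = $39,500 + $7,875 = $47,375.
No prior criminal record (−20%): $47,375 × 0.8 = $37,900.
Victim suffered great bodily injury (+20%): $37,900 × 1.2 = $45,480.
Defendant has an out-of-state residence (+75%): $45,480 × 1.75 = $79,590.
Offense committed while released on bail in another case (+30%): $79,590 × 1.3 = $103,467.
$103,467 is within the $800,000 maximum.
$103,467 is at or above the $2,500 minimum.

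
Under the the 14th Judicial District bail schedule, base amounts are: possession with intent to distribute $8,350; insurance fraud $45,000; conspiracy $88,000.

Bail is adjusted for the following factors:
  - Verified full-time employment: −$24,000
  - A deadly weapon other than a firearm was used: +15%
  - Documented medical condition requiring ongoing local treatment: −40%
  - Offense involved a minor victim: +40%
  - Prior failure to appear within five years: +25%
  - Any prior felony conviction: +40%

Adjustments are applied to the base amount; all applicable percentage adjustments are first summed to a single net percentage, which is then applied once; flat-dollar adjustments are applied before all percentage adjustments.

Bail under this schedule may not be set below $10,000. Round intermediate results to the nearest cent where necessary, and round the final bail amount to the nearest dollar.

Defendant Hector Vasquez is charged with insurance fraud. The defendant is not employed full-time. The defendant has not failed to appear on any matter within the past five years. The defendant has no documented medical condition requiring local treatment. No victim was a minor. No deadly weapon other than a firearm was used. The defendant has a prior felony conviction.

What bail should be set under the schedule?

Base amounts from the schedule: insurance fraud $45,000.
Single charge. Combined base = $45,000.
Any prior felony conviction (+40%): $45,000 × 1.4 = $63,000.
$63,000 is at or above the $10,000 minimum.

$63,000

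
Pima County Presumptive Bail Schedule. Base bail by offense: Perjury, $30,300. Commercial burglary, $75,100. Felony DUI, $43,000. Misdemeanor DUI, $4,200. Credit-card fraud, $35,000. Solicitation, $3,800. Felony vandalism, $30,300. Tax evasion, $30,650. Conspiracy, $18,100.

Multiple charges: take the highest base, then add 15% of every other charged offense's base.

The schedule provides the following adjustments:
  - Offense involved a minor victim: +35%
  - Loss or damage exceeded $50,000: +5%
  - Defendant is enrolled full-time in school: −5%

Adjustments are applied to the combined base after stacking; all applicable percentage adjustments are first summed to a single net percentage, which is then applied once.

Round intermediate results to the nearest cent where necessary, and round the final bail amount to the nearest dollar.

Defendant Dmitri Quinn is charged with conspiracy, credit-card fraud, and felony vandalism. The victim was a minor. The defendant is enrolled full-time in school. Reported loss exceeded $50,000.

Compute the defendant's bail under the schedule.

Base amounts from the schedule: conspiracy $18,100; credit-card fraud $35,000; felony vandalism $30,300.
Stacking rule: highest base plus 15% of each additional charge. Highest is credit-card fraud at $35,000. Additional: $18,100 × 15% = $2,715; $30,300 × 15% = $4,545. Combined base = $35,000 + $7,260 = $42,260.
Net percentage adjustment: +35% +5% −5% = +35%. $42,260 × 1.35 = $57,051.

$57,051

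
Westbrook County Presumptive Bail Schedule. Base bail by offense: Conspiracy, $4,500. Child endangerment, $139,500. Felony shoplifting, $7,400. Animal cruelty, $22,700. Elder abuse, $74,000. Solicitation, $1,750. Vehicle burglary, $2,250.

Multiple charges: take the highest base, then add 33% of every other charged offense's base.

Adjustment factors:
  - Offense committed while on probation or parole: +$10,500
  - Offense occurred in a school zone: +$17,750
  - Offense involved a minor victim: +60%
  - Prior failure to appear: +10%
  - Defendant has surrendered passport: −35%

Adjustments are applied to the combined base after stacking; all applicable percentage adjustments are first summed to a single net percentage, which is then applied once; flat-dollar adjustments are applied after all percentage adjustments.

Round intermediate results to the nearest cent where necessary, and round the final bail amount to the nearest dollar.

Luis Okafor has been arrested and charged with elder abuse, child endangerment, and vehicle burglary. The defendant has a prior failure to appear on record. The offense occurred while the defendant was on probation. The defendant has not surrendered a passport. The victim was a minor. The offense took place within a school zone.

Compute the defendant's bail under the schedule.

$308,176

Base amounts from the schedule: elder abuse $74,000; child endangerment $139,500; vehicle burglary $2,250.
Stacking rule: highest base plus 33% of each additional charge. Highest is child endangerment at $139,500. Additional: $74,000 × 33% = $24,420; $2,250 × 33% = $742.50. Combined base = $139,500 + $25,162.50 = $164,662.50.
Net percentage adjustment: +60% +10% = +70%. $164,662.50 × 1.7 = $279,926.25.
Offense committed while on probation or parole (+$10,500 flat): $279,926.25 + $10,500 = $290,426.25.
Offense occurred in a school zone (+$17,750 flat): $290,426.25 + $17,750 = $308,176.25.
Rounded to the nearest dollar: $308,176.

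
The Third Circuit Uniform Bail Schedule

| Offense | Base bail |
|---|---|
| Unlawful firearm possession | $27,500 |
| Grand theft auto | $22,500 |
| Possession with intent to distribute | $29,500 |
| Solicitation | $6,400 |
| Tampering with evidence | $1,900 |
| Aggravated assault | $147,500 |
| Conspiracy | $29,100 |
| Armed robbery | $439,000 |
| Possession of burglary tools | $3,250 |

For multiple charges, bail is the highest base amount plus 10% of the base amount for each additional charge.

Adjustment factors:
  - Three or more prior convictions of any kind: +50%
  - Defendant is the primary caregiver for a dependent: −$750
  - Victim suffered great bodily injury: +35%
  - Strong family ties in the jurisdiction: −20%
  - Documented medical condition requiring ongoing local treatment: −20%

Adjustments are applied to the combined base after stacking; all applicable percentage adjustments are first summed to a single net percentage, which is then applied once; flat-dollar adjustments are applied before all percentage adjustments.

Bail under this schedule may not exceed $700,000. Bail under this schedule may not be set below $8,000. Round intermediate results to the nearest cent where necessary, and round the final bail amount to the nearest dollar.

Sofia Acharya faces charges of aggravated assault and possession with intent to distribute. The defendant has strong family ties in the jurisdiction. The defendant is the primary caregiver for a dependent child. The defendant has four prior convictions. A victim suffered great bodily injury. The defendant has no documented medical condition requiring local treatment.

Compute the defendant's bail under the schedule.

$247,005

Base amounts from the schedule: aggravated assault $147,500; possession with intent to distribute $29,500.
Stacking rule: highest base plus 10% of each additional charge. Highest is aggravated assault at $147,500. Additional: $29,500 × 10% = $2,950. Combined base = $147,500 + $2,950 = $150,450.
Defendant is the primary caregiver for a dependent (−$750 flat): $150,450 − $750 = $149,700.
Net percentage adjustment: +50% +35% −20% = +65%. $149,700 × 1.65 = $247,005.
$247,005 is within the $700,000 maximum.
$247,005 is at or above the $8,000 minimum.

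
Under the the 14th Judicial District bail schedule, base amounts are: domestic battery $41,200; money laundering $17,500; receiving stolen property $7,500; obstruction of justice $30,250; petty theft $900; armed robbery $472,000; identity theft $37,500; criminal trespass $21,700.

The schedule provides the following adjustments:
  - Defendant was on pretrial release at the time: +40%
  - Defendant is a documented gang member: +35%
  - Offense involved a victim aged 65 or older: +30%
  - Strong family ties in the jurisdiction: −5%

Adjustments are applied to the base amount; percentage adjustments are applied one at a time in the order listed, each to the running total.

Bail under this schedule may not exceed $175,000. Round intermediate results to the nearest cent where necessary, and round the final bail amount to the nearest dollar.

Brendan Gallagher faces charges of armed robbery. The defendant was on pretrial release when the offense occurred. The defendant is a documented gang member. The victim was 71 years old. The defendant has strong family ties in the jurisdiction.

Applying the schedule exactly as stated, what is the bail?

Base amounts from the schedule: armed robbery $472,000.
Single charge. Combined base = $472,000.
Defendant was on pretrial release at the time (+40%): $472,000 × 1.4 = $660,800.
Defendant is a documented gang member (+35%): $660,800 × 1.35 = $892,080.
Offense involved a victim aged 65 or older (+30%): $892,080 × 1.3 = $1,159,704.
Strong family ties in the jurisdiction (−5%): $1,159,704 × 0.95 = $1,101,718.80.
Result $1,101,718.80 exceeds the maximum of $175,000; bail is capped at $175,000.

$175,000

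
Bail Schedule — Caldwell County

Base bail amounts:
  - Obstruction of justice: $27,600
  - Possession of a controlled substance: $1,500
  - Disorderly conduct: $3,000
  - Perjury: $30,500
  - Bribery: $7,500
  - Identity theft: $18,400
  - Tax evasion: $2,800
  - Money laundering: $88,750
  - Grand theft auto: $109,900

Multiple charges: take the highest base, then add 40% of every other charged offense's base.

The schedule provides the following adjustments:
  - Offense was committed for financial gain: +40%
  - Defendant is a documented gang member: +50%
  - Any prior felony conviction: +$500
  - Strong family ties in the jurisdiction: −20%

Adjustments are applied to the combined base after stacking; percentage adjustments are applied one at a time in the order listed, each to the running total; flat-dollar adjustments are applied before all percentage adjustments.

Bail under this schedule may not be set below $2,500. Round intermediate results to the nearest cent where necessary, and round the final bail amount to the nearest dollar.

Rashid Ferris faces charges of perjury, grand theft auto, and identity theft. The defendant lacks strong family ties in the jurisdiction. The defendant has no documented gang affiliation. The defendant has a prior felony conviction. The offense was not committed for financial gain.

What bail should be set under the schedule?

$129,960

Base amounts from the schedule: perjury $30,500; grand theft auto $109,900; identity theft $18,400.
Stacking rule: highest base plus 40% of each additional charge. Highest is grand theft auto at $109,900. Additional: $30,500 × 40% = $12,200; $18,400 × 40% = $7,360. Combined base = $109,900 + $19,560 = $129,460.
Any prior felony conviction (+$500 flat): $129,460 + $500 = $129,960.
$129,960 is at or above the $2,500 minimum.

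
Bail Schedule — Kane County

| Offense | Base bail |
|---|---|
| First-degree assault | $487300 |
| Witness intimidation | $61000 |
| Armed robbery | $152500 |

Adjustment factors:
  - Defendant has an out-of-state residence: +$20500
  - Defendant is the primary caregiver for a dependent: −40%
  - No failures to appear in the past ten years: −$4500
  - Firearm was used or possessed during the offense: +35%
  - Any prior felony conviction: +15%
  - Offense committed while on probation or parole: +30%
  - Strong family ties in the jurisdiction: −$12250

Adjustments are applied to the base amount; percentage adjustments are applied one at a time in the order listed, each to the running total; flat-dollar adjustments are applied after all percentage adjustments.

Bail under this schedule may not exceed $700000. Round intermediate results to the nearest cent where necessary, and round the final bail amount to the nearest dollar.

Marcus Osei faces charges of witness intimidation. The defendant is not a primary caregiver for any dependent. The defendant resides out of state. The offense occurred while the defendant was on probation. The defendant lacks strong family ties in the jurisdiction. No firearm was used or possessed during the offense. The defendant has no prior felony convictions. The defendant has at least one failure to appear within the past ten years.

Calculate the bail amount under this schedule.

Base amounts from the schedule: witness intimidation $61000.
Single charge. Combined base = $61000.
Offense committed while on probation or parole (+30%): $61000 × 1.3 = $79300.
Defendant has an out-of-state residence (+$20500 flat): $79300 + $20500 = $99800.
$99800 is within the $700000 maximum.

$99800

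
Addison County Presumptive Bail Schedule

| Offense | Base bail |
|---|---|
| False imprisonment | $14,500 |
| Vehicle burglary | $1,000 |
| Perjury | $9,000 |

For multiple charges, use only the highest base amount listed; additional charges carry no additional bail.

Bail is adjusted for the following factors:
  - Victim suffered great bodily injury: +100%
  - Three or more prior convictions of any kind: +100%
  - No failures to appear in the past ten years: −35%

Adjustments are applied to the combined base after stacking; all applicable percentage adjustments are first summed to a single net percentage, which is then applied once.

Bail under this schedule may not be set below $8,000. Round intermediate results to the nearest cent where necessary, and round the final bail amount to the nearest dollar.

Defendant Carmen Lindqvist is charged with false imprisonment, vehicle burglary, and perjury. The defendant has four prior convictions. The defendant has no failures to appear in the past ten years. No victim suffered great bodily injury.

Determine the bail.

Base amounts from the schedule: false imprisonment $14,500; vehicle burglary $1,000; perjury $9,000.
Stacking rule: use the highest base only. Highest is false imprisonment at $14,500. Combined base = $14,500.
Net percentage adjustment: +100% −35% = +65%. $14,500 × 1.65 = $23,925.
$23,925 is at or above the $8,000 minimum.

$23,925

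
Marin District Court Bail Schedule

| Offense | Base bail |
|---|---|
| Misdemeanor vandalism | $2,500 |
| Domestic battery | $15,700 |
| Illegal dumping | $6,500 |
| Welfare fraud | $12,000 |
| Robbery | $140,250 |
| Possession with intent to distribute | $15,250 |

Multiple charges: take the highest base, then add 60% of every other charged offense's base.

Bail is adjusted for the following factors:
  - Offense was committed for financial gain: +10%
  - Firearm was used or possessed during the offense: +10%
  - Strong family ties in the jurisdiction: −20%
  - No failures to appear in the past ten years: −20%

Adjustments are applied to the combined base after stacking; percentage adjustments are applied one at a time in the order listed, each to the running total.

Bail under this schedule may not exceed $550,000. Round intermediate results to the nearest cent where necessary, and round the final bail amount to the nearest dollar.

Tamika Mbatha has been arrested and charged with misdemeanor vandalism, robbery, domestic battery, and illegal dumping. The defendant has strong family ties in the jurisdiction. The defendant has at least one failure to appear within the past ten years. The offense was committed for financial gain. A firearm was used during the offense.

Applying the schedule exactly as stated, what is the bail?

$150,108

Base amounts from the schedule: misdemeanor vandalism $2,500; robbery $140,250; domestic battery $15,700; illegal dumping $6,500.
Stacking rule: highest base plus 60% of each additional charge. Highest is robbery at $140,250. Additional: $2,500 × 60% = $1,500; $15,700 × 60% = $9,420; $6,500 × 60% = $3,900. Combined base = $140,250 + $14,820 = $155,070.
Offense was committed for financial gain (+10%): $155,070 × 1.1 = $170,577.
Firearm was used or possessed during the offense (+10%): $170,577 × 1.1 = $187,634.70.
Strong family ties in the jurisdiction (−20%): $187,634.70 × 0.8 = $150,107.76.
$150,107.76 is within the $550,000 maximum.
Rounded to the nearest dollar: $150,108.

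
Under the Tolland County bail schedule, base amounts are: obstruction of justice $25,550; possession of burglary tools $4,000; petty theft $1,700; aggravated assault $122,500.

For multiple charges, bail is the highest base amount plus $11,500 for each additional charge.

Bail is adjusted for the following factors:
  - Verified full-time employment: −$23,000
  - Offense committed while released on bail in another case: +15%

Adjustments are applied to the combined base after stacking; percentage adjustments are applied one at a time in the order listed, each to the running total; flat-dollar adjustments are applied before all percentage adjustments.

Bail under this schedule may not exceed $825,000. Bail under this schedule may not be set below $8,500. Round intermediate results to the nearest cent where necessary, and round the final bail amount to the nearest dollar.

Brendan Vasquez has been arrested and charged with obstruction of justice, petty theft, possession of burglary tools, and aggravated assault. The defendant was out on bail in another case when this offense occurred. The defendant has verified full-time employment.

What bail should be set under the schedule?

Base amounts from the schedule: obstruction of justice $25,550; petty theft $1,700; possession of burglary tools $4,000; aggravated assault $122,500.
Stacking rule: highest base plus $11,500 per additional charge. Highest is aggravated assault at $122,500; 3 additional charges → +$34,500. Combined base = $157,000.
Verified full-time employment (−$23,000 flat): $157,000 − $23,000 = $134,000.
Offense committed while released on bail in another case (+15%): $134,000 × 1.15 = $154,100.
$154,100 is within the $825,000 maximum.
$154,100 is at or above the $8,500 minimum.

$154,100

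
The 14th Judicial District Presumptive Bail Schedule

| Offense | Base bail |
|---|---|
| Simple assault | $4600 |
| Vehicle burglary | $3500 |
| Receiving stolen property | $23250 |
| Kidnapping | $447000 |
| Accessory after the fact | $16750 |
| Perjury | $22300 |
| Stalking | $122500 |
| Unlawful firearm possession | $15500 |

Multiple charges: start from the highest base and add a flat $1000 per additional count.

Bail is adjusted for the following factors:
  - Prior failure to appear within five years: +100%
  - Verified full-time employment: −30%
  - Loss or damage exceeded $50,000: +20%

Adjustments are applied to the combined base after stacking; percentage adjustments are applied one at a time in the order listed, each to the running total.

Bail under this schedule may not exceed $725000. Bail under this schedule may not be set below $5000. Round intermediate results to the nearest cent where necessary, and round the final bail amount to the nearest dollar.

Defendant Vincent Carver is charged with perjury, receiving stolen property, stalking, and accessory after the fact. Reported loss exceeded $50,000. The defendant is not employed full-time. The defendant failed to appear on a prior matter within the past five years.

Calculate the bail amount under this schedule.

Base amounts from the schedule: perjury $22300; receiving stolen property $23250; stalking $122500; accessory after the fact $16750.
Stacking rule: highest base plus $1000 per additional charge. Highest is stalking at $122500; 3 additional charges → +$3000. Combined base = $125500.
Prior failure to appear within five years (+100%): $125500 × 2 = $251000.
Loss or damage exceeded $50,000 (+20%): $251000 × 1.2 = $301200.
$301200 is within the $725000 maximum.
$301200 is at or above the $5000 minimum.

$301200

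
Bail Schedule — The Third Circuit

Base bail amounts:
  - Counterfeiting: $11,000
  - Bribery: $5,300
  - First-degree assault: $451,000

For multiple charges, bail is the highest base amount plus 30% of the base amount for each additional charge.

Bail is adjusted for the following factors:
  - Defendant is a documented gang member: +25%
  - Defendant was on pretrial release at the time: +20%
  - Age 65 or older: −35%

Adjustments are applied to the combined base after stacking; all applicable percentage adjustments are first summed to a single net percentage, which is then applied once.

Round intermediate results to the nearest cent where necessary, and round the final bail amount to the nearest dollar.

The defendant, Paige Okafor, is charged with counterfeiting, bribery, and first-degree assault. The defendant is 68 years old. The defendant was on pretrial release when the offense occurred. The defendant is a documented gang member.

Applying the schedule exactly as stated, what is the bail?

$501,479

Base amounts from the schedule: counterfeiting $11,000; bribery $5,300; first-degree assault $451,000.
Stacking rule: highest base plus 30% of each additional charge. Highest is first-degree assault at $451,000. Additional: $11,000 × 30% = $3,300; $5,300 × 30% = $1,590. Combined base = $451,000 + $4,890 = $455,890.
Net percentage adjustment: +25% +20% −35% = +10%. $455,890 × 1.1 = $501,479.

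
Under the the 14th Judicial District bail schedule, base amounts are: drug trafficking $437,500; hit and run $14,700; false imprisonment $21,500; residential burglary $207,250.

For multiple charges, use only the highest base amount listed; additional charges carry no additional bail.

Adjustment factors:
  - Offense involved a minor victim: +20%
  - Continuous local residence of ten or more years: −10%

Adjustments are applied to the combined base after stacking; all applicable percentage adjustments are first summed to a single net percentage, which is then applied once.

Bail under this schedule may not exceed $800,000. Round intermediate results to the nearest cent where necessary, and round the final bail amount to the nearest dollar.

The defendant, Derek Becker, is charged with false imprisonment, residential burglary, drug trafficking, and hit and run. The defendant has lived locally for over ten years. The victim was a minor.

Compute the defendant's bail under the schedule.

$481,250

Base amounts from the schedule: false imprisonment $21,500; residential burglary $207,250; drug trafficking $437,500; hit and run $14,700.
Stacking rule: use the highest base only. Highest is drug trafficking at $437,500. Combined base = $437,500.
Net percentage adjustment: +20% −10% = +10%. $437,500 × 1.1 = $481,250.
$481,250 is within the $800,000 maximum.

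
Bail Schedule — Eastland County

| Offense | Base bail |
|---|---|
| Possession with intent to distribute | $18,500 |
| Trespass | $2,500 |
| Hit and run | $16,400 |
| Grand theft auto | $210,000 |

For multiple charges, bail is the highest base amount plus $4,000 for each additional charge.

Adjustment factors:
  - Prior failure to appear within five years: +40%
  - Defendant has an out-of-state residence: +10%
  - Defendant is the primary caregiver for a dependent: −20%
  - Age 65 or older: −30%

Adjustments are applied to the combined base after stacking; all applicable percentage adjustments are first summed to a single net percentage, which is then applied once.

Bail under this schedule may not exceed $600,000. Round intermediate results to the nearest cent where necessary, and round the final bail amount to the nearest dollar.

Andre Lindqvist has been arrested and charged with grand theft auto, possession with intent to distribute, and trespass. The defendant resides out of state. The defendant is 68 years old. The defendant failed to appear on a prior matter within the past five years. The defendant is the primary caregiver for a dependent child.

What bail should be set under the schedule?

Base amounts from the schedule: grand theft auto $210,000; possession with intent to distribute $18,500; trespass $2,500.
Stacking rule: highest base plus $4,000 per additional charge. Highest is grand theft auto at $210,000; 2 additional charges → +$8,000. Combined base = $218,000.
Net percentage adjustment: +40% +10% −20% −30% = +0%. $218,000 × 1 = $218,000.
$218,000 is within the $600,000 maximum.

$218,000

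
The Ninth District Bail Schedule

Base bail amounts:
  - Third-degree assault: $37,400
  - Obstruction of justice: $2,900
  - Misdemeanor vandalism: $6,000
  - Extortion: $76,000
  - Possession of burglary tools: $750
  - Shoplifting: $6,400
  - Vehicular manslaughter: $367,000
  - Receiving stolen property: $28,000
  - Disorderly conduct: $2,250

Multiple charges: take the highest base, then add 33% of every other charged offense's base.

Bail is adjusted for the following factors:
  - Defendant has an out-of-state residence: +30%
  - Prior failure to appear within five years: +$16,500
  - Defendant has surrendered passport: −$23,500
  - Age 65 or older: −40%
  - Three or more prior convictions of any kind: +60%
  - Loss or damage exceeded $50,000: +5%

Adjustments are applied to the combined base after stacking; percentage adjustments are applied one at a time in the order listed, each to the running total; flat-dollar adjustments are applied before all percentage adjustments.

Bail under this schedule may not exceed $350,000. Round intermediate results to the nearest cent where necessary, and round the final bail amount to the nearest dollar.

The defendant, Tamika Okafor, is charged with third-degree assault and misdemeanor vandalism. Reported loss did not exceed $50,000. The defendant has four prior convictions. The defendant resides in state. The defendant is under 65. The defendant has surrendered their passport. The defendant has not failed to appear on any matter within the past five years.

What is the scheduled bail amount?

$25,408

Base amounts from the schedule: third-degree assault $37,400; misdemeanor vandalism $6,000.
Stacking rule: highest base plus 33% of each additional charge. Highest is third-degree assault at $37,400. Additional: $6,000 × 33% = $1,980. Combined base = $37,400 + $1,980 = $39,380.
Defendant has surrendered passport (−$23,500 flat): $39,380 − $23,500 = $15,880.
Three or more prior convictions of any kind (+60%): $15,880 × 1.6 = $25,408.
$25,408 is within the $350,000 maximum.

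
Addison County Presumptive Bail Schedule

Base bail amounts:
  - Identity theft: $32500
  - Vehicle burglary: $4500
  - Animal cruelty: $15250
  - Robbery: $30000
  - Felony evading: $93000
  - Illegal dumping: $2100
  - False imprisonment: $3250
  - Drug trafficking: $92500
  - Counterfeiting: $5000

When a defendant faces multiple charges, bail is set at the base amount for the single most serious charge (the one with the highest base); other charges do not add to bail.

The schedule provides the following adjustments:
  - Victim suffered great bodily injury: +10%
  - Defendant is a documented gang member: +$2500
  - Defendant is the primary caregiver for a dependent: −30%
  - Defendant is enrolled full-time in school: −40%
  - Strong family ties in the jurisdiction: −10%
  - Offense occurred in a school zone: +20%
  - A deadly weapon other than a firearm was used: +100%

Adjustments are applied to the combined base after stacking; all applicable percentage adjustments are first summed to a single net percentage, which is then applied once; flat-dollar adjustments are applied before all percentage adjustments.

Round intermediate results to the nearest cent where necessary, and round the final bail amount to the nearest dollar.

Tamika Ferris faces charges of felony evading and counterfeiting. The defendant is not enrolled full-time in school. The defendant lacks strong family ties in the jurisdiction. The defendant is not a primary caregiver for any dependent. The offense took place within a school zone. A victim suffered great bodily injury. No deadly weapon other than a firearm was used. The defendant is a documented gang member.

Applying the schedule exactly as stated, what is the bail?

$124150

Base amounts from the schedule: felony evading $93000; counterfeiting $5000.
Stacking rule: use the highest base only. Highest is felony evading at $93000. Combined base = $93000.
Defendant is a documented gang member (+$2500 flat): $93000 + $2500 = $95500.
Net percentage adjustment: +10% +20% = +30%. $95500 × 1.3 = $124150.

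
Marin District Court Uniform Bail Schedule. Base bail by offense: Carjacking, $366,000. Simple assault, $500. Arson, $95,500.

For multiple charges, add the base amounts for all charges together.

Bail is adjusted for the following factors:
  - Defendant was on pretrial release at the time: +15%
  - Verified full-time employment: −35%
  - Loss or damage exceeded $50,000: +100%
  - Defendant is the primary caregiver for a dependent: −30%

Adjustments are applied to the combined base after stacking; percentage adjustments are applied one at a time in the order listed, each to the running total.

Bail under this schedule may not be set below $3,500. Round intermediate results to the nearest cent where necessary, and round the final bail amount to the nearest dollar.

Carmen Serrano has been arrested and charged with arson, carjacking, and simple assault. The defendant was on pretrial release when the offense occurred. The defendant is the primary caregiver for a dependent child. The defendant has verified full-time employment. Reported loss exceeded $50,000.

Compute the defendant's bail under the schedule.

Base amounts from the schedule: arson $95,500; carjacking $366,000; simple assault $500.
Stacking rule: sum of all bases. $95,500 + $366,000 + $500 = $462,000.
Defendant was on pretrial release at the time (+15%): $462,000 × 1.15 = $531,300.
Verified full-time employment (−35%): $531,300 × 0.65 = $345,345.
Loss or damage exceeded $50,000 (+100%): $345,345 × 2 = $690,690.
Defendant is the primary caregiver for a dependent (−30%): $690,690 × 0.7 = $483,483.
$483,483 is at or above the $3,500 minimum.

$483,483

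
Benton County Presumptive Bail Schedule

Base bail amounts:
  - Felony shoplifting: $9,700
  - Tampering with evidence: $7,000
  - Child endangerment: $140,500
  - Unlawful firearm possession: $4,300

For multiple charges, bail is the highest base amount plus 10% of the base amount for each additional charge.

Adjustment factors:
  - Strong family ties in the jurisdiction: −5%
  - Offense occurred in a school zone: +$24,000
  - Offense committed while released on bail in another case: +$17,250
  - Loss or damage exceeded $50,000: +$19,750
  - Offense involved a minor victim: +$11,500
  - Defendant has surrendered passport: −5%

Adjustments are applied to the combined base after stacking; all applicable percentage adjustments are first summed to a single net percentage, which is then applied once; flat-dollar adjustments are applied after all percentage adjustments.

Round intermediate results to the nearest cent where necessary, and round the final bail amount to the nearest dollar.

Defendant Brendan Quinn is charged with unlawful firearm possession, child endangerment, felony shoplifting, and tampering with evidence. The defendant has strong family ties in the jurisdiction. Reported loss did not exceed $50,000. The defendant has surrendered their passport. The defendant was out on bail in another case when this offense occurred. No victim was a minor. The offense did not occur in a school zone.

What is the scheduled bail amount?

$145,590

Base amounts from the schedule: unlawful firearm possession $4,300; child endangerment $140,500; felony shoplifting $9,700; tampering with evidence $7,000.
Stacking rule: highest base plus 10% of each additional charge. Highest is child endangerment at $140,500. Additional: $4,300 × 10% = $430; $9,700 × 10% = $970; $7,000 × 10% = $700. Combined base = $140,500 + $2,100 = $142,600.
Net percentage adjustment: −5% −5% = −10%. $142,600 × 0.9 = $128,340.
Offense committed while released on bail in another case (+$17,250 flat): $128,340 + $17,250 = $145,590.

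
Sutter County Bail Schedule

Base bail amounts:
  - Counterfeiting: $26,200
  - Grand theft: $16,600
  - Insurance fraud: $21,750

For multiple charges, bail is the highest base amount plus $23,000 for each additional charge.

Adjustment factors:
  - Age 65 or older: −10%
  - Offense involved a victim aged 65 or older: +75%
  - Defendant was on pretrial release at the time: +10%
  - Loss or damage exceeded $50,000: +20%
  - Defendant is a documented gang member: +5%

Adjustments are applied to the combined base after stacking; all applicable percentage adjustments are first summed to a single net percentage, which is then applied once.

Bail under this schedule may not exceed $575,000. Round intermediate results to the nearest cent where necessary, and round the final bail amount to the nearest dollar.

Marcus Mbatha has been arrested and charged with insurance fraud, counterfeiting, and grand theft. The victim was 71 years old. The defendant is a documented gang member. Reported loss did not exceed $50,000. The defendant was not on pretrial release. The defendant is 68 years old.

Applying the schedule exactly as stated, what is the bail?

Base amounts from the schedule: insurance fraud $21,750; counterfeiting $26,200; grand theft $16,600.
Stacking rule: highest base plus $23,000 per additional charge. Highest is counterfeiting at $26,200; 2 additional charges → +$46,000. Combined base = $72,200.
Net percentage adjustment: −10% +75% +5% = +70%. $72,200 × 1.7 = $122,740.
$122,740 is within the $575,000 maximum.

$122,740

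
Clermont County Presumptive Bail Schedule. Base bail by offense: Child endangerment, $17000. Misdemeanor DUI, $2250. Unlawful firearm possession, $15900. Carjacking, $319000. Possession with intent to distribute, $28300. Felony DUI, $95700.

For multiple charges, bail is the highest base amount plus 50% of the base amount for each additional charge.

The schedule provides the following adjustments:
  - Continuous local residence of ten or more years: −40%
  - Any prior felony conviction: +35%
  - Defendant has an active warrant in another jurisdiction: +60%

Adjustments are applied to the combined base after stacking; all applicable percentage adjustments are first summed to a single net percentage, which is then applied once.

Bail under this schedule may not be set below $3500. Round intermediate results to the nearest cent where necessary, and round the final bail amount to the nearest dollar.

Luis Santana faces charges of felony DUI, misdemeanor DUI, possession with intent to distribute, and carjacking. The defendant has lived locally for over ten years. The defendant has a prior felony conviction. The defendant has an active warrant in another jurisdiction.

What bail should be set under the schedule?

$592294

Base amounts from the schedule: felony DUI $95700; misdemeanor DUI $2250; possession with intent to distribute $28300; carjacking $319000.
Stacking rule: highest base plus 50% of each additional charge. Highest is carjacking at $319000. Additional: $95700 × 50% = $47850; $2250 × 50% = $1125; $28300 × 50% = $14150. Combined base = $319000 + $63125 = $382125.
Net percentage adjustment: −40% +35% +60% = +55%. $382125 × 1.55 = $592293.75.
$592293.75 is at or above the $3500 minimum.
Rounded to the nearest dollar: $592294.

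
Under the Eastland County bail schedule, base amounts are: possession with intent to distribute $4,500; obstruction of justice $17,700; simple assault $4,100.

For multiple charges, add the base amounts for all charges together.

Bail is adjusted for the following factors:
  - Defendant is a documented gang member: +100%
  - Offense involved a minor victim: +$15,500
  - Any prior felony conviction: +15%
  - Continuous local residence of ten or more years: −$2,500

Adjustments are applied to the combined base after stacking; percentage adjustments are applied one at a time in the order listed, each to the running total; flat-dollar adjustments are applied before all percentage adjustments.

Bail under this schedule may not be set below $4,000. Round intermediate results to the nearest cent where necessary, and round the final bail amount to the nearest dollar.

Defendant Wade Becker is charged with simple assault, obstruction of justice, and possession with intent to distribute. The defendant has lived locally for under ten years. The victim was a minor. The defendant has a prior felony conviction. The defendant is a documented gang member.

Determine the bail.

Base amounts from the schedule: simple assault $4,100; obstruction of justice $17,700; possession with intent to distribute $4,500.
Stacking rule: sum of all bases. $4,100 + $17,700 + $4,500 = $26,300.
Offense involved a minor victim (+$15,500 flat): $26,300 + $15,500 = $41,800.
Defendant is a documented gang member (+100%): $41,800 × 2 = $83,600.
Any prior felony conviction (+15%): $83,600 × 1.15 = $96,140.
$96,140 is at or above the $4,000 minimum.

$96,140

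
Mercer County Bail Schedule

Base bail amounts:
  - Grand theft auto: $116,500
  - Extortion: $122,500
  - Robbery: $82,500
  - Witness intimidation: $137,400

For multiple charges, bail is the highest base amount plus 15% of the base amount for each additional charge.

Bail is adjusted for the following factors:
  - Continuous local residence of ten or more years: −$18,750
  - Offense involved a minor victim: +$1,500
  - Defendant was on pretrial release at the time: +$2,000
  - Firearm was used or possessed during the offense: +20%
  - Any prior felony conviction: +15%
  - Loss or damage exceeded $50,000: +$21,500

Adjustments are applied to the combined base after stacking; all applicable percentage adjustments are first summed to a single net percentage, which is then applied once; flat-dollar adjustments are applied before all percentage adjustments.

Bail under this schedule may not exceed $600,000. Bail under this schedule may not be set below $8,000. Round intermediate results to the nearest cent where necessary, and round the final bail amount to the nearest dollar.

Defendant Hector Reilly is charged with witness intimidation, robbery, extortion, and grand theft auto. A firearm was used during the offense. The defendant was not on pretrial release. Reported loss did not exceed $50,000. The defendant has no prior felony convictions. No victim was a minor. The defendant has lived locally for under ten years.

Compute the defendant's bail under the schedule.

$222,750

Base amounts from the schedule: witness intimidation $137,400; robbery $82,500; extortion $122,500; grand theft auto $116,500.
Stacking rule: highest base plus 15% of each additional charge. Highest is witness intimidation at $137,400. Additional: $82,500 × 15% = $12,375; $122,500 × 15% = $18,375; $116,500 × 15% = $17,475. Combined base = $137,400 + $48,225 = $185,625.
Firearm was used or possessed during the offense (+20%): $185,625 × 1.2 = $222,750.
$222,750 is within the $600,000 maximum.
$222,750 is at or above the $8,000 minimum.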